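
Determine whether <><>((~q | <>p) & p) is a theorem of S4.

Not valid

Tableau for the negation ~<><>((~q | <>p) & p):
1. ~<><>((~q | <>p) & p), u
2. ~<>((~q | <>p) & p), u
3. ~((~q | <>p) & p), u
4. ~p, u
Accessibility: uRu
The negation has an open branch (countermodel exists).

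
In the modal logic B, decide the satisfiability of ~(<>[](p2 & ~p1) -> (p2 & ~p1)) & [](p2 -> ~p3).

No, unsatisfiable

1. ~(<>[](p2 & ~p1) -> (p2 & ~p1)) & [](p2 -> ~p3), u
2. ~(<>[](p2 & ~p1) -> (p2 & ~p1)), u
3. [](p2 -> ~p3), u
4. <>[](p2 & ~p1), u
5. ~(p2 & ~p1), u
6. p2 -> ~p3, u
7. p1, u
8. ~p3, u
9. [](p2 & ~p1), v
10. p2 -> ~p3, v
11. p2 & ~p1, u
12. p2, u
13. ~p1, u
Accessibility: uRu, uRv, vRu, vRv
Branch closes: p1 and ~p1 both at u.
(One branch shown.) All branches close.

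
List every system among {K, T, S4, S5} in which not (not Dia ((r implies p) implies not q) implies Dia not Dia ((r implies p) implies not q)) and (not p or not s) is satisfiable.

K

T-tableau for the formula:
1. not (not Dia ((r implies p) implies not q) implies Dia not Dia ((r implies p) implies not q)) and (not p or not s), u
2. not (not Dia ((r implies p) implies not q) implies Dia not Dia ((r implies p) implies not q)), u
3. not p or not s, u
4. not Dia ((r implies p) implies not q), u
5. not Dia not Dia ((r implies p) implies not q), u
6. not ((r implies p) implies not q), u
7. r implies p, u
8. q, u
9. Dia ((r implies p) implies not q), u
10. not s, u
11. p, u
12. (r implies p) implies not q, v
13. not ((r implies p) implies not q), v
14. r implies p, v
15. q, v
16. Dia ((r implies p) implies not q), v
17. not (r implies p), v
18. r, v
19. not p, v
20. p, v
Accessibility: uRu, uRv, vRv
Branch closes: p and not p both at v.
Every branch closes (one shown): unsatisfiable in T, hence also in S4, S5 (every S4/S5-frame is a T-frame).
K-tableau for the formula:
1. not (not Dia ((r implies p) implies not q) implies Dia not Dia ((r implies p) implies not q)) and (not p or not s), u
2. not (not Dia ((r implies p) implies not q) implies Dia not Dia ((r implies p) implies not q)), u
3. not p or not s, u
4. not Dia ((r implies p) implies not q), u
5. not Dia not Dia ((r implies p) implies not q), u
6. not s, u
Complete open branch: satisfiable in K.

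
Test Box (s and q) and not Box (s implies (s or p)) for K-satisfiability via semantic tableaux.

1. Box (s and q) and not Box (s implies (s or p)), u
2. Box (s and q), u   [and-rule on 1]
3. not Box (s implies (s or p)), u   [and-rule on 1]
4. not (s implies (s or p)), v   [neg-Box-rule on 3: fresh world v, uRv]
5. s, v   [neg-implies-rule on 4]
6. not (s or p), v   [neg-implies-rule on 4]
7. not s, v   [neg-or-rule on 6]
8. not p, v   [neg-or-rule on 6]
Accessibility: uRv
Branch closes: s and not s both at v.
Every branch closes; the branch above is one of them.

Unsatisfiable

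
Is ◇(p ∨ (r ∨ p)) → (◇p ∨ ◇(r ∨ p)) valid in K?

Tableau for the negation ¬(◇(p ∨ (r ∨ p)) → (◇p ∨ ◇(r ∨ p))):
1. ¬(◇(p ∨ (r ∨ p)) → (◇p ∨ ◇(r ∨ p))), w0
2. ◇(p ∨ (r ∨ p)), w0   [¬→-rule on 1]
3. ¬(◇p ∨ ◇(r ∨ p)), w0   [¬→-rule on 1]
4. ¬◇p, w0   [¬∨-rule on 3]
5. ¬◇(r ∨ p), w0   [¬∨-rule on 3]
6. p ∨ (r ∨ p), w1   [◇-rule on 2: fresh world w1, w0Rw1]
7. ¬p, w1   [¬◇-rule on 4 via w0Rw1]
8. ¬(r ∨ p), w1   [¬◇-rule on 5 via w0Rw1]
9. ¬r, w1   [¬∨-rule on 8]
10. r ∨ p, w1   [∨-rule on 6 (branches; this branch)]
11. p, w1   [∨-rule on 10 (branches; this branch)]
Accessibility: w0Rw1
Branch closes: p and ¬p both at w1.
Every branch of the negation's tableau closes; the branch above is one of them.

Valid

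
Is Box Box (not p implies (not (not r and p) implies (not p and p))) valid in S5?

Tableau for the negation not Box Box (not p implies (not (not r and p) implies (not p and p))):
1. not Box Box (not p implies (not (not r and p) implies (not p and p))), u
2. not Box (not p implies (not (not r and p) implies (not p and p))), v
3. not (not p implies (not (not r and p) implies (not p and p))), w
4. not p, w
5. not (not (not r and p) implies (not p and p)), w
6. not (not r and p), w
7. not (not p and p), w
Accessibility: uRu, uRv, uRw, vRu, vRv, vRw, wRu, wRv, wRw
The negation has an open branch (countermodel exists).

No, not valid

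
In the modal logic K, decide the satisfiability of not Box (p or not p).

Unsatisfiable (every branch closes)

1. not Box (p or not p), 0
2. not (p or not p), 1   [neg-Box-rule on 1: fresh world 1, 0R1]
3. not p, 1   [neg-or-rule on 2]
4. p, 1   [neg-or-rule on 2]
Accessibility: 0R1
Branch closes: p and not p both at 1.
Every branch closes; the branch above is one of them.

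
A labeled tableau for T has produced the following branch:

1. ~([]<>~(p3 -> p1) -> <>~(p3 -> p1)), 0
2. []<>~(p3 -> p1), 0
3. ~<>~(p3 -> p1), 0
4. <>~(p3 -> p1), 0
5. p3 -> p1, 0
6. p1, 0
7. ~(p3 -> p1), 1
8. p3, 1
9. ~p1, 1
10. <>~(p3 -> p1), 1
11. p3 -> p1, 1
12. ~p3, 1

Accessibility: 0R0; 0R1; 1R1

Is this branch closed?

Yes, closed

Both p3 and ~p3 appear at 1.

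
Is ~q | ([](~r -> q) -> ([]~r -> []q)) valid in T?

Tableau for the negation ~(~q | ([](~r -> q) -> ([]~r -> []q))):
1. ~(~q | ([](~r -> q) -> ([]~r -> []q))), w0
2. q, w0
3. ~([](~r -> q) -> ([]~r -> []q)), w0
4. [](~r -> q), w0
5. ~([]~r -> []q), w0
6. []~r, w0
7. ~[]q, w0
8. ~r -> q, w0
9. ~r, w0
10. ~q, w1
11. ~r -> q, w1
12. ~r, w1
13. q, w1
Accessibility: w0Rw0, w0Rw1, w1Rw1
Branch closes: q and ~q both at w1.
All branches of the negation close; one closing branch shown above.

Valid in T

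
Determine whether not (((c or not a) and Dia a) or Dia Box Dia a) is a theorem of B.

Tableau for the negation ((c or not a) and Dia a) or Dia Box Dia a:
1. ((c or not a) and Dia a) or Dia Box Dia a, w0
2. Dia Box Dia a, w0
3. Box Dia a, w1
4. Dia a, w0
5. Dia a, w1
6. a, w2
7. a, w3
8. Dia a, w3
9. a, w4
Accessibility: w0Rw0, w0Rw1, w0Rw2, w1Rw0, w1Rw1, w1Rw3, w2Rw0, w2Rw2, w3Rw1, w3Rw3, w3Rw4, w4Rw3, w4Rw4
The negation has an open branch (countermodel exists).

Invalid (countermodel exists)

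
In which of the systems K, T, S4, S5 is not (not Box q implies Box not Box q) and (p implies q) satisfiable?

S4-tableau for the formula:
1. not (not Box q implies Box not Box q) and (p implies q), w0
2. not (not Box q implies Box not Box q), w0
3. p implies q, w0
4. not Box q, w0
5. not Box not Box q, w0
6. q, w0
7. not q, w1
8. Box q, w2
9. q, w2
Accessibility: w0Rw0, w0Rw1, w0Rw2, w1Rw1, w2Rw2
Complete open branch: satisfiable in S4, hence also in K, T (this S4-model is also a K-model and a T-model).
S5-tableau for the formula:
1. not (not Box q implies Box not Box q) and (p implies q), w0
2. not (not Box q implies Box not Box q), w0
3. p implies q, w0
4. not Box q, w0
5. not Box not Box q, w0
6. not p, w0
7. not q, w1
8. Box q, w2
9. q, w0
10. q, w1
Accessibility: w0Rw0, w0Rw1, w0Rw2, w1Rw0, w1Rw1, w1Rw2, w2Rw0, w2Rw1, w2Rw2
Branch closes: q and not q both at w1.
Every branch closes (one shown): unsatisfiable in S5.

K, T, S4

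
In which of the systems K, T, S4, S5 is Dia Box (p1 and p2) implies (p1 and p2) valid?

S5

S5-tableau for the negation not (Dia Box (p1 and p2) implies (p1 and p2)):
1. not (Dia Box (p1 and p2) implies (p1 and p2)), u
2. Dia Box (p1 and p2), u
3. not (p1 and p2), u
4. not p2, u
5. Box (p1 and p2), v
6. p1 and p2, u
7. p1, u
8. p2, u
Accessibility: uRu, uRv, vRu, vRv
Branch closes: p2 and not p2 both at u.
Every branch closes (one shown): valid in S5.
S4-tableau for the negation not (Dia Box (p1 and p2) implies (p1 and p2)):
1. not (Dia Box (p1 and p2) implies (p1 and p2)), u
2. Dia Box (p1 and p2), u
3. not (p1 and p2), u
4. not p2, u
5. Box (p1 and p2), v
6. p1 and p2, v
7. p1, v
8. p2, v
Accessibility: uRu, uRv, vRv
Complete open branch: countermodel on an S4-frame, so not valid in S4, nor in K, T (the same frame is also a K-frame and a T-frame).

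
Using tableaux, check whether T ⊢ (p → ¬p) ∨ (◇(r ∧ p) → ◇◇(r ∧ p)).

Valid in T

Tableau for the negation ¬((p → ¬p) ∨ (◇(r ∧ p) → ◇◇(r ∧ p))):
1. ¬((p → ¬p) ∨ (◇(r ∧ p) → ◇◇(r ∧ p))), 0
2. ¬(p → ¬p), 0   [¬∨-rule on 1]
3. ¬(◇(r ∧ p) → ◇◇(r ∧ p)), 0   [¬∨-rule on 1]
4. p, 0   [¬→-rule on 2]
5. ◇(r ∧ p), 0   [¬→-rule on 3]
6. ¬◇◇(r ∧ p), 0   [¬→-rule on 3]
7. ¬◇(r ∧ p), 0   [¬◇-rule on 6 via 0R0]
8. ¬(r ∧ p), 0   [¬◇-rule on 7 via 0R0]
9. ¬r, 0   [¬∧-rule on 8 (branches; this branch)]
10. r ∧ p, 1   [◇-rule on 5: fresh world 1, 0R1]
11. r, 1   [∧-rule on 10]
12. p, 1   [∧-rule on 10]
13. ¬◇(r ∧ p), 1   [¬◇-rule on 6 via 0R1]
14. ¬(r ∧ p), 1   [¬◇-rule on 7 via 0R1]
15. ¬p, 1   [¬∧-rule on 14 (branches; this branch)]
Accessibility: 0R0, 0R1, 1R1
Branch closes: p and ¬p both at 1.
Every branch of the negation's tableau closes; the branch above is one of them.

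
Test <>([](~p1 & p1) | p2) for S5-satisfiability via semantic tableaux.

Satisfiable

1. <>([](~p1 & p1) | p2), 0
2. [](~p1 & p1) | p2, 1
3. p2, 1
Accessibility: 0R0, 0R1, 1R0, 1R1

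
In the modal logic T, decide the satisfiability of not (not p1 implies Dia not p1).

1. not (not p1 implies Dia not p1), 0
2. not p1, 0
3. not Dia not p1, 0
4. p1, 0
Accessibility: 0R0
Branch closes: p1 and not p1 both at 0.
(One branch shown.) All branches close.

No, unsatisfiable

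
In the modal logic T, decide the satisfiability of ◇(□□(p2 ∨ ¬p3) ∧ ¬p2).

1. ◇(□□(p2 ∨ ¬p3) ∧ ¬p2), u
2. □□(p2 ∨ ¬p3) ∧ ¬p2, v   [◇-rule on 1: fresh world v, uRv]
3. □□(p2 ∨ ¬p3), v   [∧-rule on 2]
4. ¬p2, v   [∧-rule on 2]
5. □(p2 ∨ ¬p3), v   [□-rule on 3 via vRv]
6. p2 ∨ ¬p3, v   [□-rule on 5 via vRv]
7. ¬p3, v   [∨-rule on 6 (branches; this branch)]
Accessibility: uRu, uRv, vRv

Satisfiable (open branch found)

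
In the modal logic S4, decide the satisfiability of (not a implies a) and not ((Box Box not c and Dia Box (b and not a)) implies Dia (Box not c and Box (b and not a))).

1. (not a implies a) and not ((Box Box not c and Dia Box (b and not a)) implies Dia (Box not c and Box (b and not a))), u
2. not a implies a, u
3. not ((Box Box not c and Dia Box (b and not a)) implies Dia (Box not c and Box (b and not a))), u
4. Box Box not c and Dia Box (b and not a), u
5. not Dia (Box not c and Box (b and not a)), u
6. Box Box not c, u
7. Dia Box (b and not a), u
8. not (Box not c and Box (b and not a)), u
9. Box not c, u
10. not c, u
11. a, u
12. not Box (b and not a), u
13. Box (b and not a), v
14. not (Box not c and Box (b and not a)), v
15. Box not c, v
16. not c, v
17. b and not a, v
18. b, v
19. not a, v
20. not Box (b and not a), v
21. not (b and not a), w
22. not (Box not c and Box (b and not a)), w
23. Box not c, w
24. not c, w
25. a, w
26. not Box (b and not a), w
27. not (b and not a), x
28. not (Box not c and Box (b and not a)), x
29. Box not c, x
30. not c, x
31. b and not a, x
32. b, x
33. not a, x
34. a, x
Accessibility: uRu, uRv, uRw, uRx, vRv, vRx, wRw, xRx
Branch closes: a and not a both at x.
(One branch shown.) All branches close.

Unsatisfiable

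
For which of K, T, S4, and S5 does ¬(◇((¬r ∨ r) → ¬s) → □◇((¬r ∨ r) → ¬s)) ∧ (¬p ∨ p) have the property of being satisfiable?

S5-tableau for the formula:
1. ¬(◇((¬r ∨ r) → ¬s) → □◇((¬r ∨ r) → ¬s)) ∧ (¬p ∨ p), u
2. ¬(◇((¬r ∨ r) → ¬s) → □◇((¬r ∨ r) → ¬s)), u   [∧-rule on 1]
3. ¬p ∨ p, u   [∧-rule on 1]
4. ◇((¬r ∨ r) → ¬s), u   [¬→-rule on 2]
5. ¬□◇((¬r ∨ r) → ¬s), u   [¬→-rule on 2]
6. p, u   [∨-rule on 3 (branches; this branch)]
7. (¬r ∨ r) → ¬s, v   [◇-rule on 4: fresh world v, uRv]
8. ¬s, v   [→-rule on 7 (branches; this branch)]
9. ¬◇((¬r ∨ r) → ¬s), w   [¬□-rule on 5: fresh world w, uRw]
10. ¬((¬r ∨ r) → ¬s), u   [¬◇-rule on 9 via wRu]
11. ¬r ∨ r, u   [¬→-rule on 10]
12. s, u   [¬→-rule on 10]
13. ¬((¬r ∨ r) → ¬s), v   [¬◇-rule on 9 via wRv]
14. ¬r ∨ r, v   [¬→-rule on 13]
15. s, v   [¬→-rule on 13]
Accessibility: uRu, uRv, uRw, vRu, vRv, vRw, wRu, wRv, wRw
Branch closes: s and ¬s both at v.
Every branch closes (one shown): unsatisfiable in S5.
S4-tableau for the formula:
1. ¬(◇((¬r ∨ r) → ¬s) → □◇((¬r ∨ r) → ¬s)) ∧ (¬p ∨ p), u
2. ¬(◇((¬r ∨ r) → ¬s) → □◇((¬r ∨ r) → ¬s)), u   [∧-rule on 1]
3. ¬p ∨ p, u   [∧-rule on 1]
4. ◇((¬r ∨ r) → ¬s), u   [¬→-rule on 2]
5. ¬□◇((¬r ∨ r) → ¬s), u   [¬→-rule on 2]
6. p, u   [∨-rule on 3 (branches; this branch)]
7. (¬r ∨ r) → ¬s, v   [◇-rule on 4: fresh world v, uRv]
8. ¬s, v   [→-rule on 7 (branches; this branch)]
9. ¬◇((¬r ∨ r) → ¬s), w   [¬□-rule on 5: fresh world w, uRw]
10. ¬((¬r ∨ r) → ¬s), w   [¬◇-rule on 9 via wRw]
11. ¬r ∨ r, w   [¬→-rule on 10]
12. s, w   [¬→-rule on 10]
13. r, w   [∨-rule on 11 (branches; this branch)]
Accessibility: uRu, uRv, uRw, vRv, wRw
Complete open branch: satisfiable in S4, hence also in K, T (this S4-model is also a K-model and a T-model).

K, T, S4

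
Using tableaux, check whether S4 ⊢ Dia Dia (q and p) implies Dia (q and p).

Yes, valid

Tableau for the negation not (Dia Dia (q and p) implies Dia (q and p)):
1. not (Dia Dia (q and p) implies Dia (q and p)), u
2. Dia Dia (q and p), u   [neg-implies-rule on 1]
3. not Dia (q and p), u   [neg-implies-rule on 1]
4. not (q and p), u   [neg-Dia-rule on 3 via uRu]
5. not p, u   [neg-and-rule on 4 (branches; this branch)]
6. Dia (q and p), v   [Dia-rule on 2: fresh world v, uRv]
7. not (q and p), v   [neg-Dia-rule on 3 via uRv]
8. not p, v   [neg-and-rule on 7 (branches; this branch)]
9. q and p, w   [Dia-rule on 6: fresh world w, vRw]
10. q, w   [and-rule on 9]
11. p, w   [and-rule on 9]
12. not (q and p), w   [neg-Dia-rule on 3 via uRw]
13. not p, w   [neg-and-rule on 12 (branches; this branch)]
Accessibility: uRu, uRv, uRw, vRv, vRw, wRw
Branch closes: p and not p both at w.
Every branch of the negation's tableau closes; the branch above is one of them.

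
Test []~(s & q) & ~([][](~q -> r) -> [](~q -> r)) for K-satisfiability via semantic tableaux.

1. []~(s & q) & ~([][](~q -> r) -> [](~q -> r)), u
2. []~(s & q), u
3. ~([][](~q -> r) -> [](~q -> r)), u
4. [][](~q -> r), u
5. ~[](~q -> r), u
6. ~(~q -> r), v
7. ~q, v
8. ~r, v
9. ~(s & q), v
10. [](~q -> r), v
Accessibility: uRv

Satisfiable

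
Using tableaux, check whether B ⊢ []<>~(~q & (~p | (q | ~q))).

Not valid

Tableau for the negation ~[]<>~(~q & (~p | (q | ~q))):
1. ~[]<>~(~q & (~p | (q | ~q))), w0
2. ~<>~(~q & (~p | (q | ~q))), w1
3. ~q & (~p | (q | ~q)), w0
4. ~q, w0
5. ~p | (q | ~q), w0
6. ~q & (~p | (q | ~q)), w1
7. ~q, w1
8. ~p | (q | ~q), w1
9. q | ~q, w0
10. q | ~q, w1
Accessibility: w0Rw0, w0Rw1, w1Rw0, w1Rw1
The negation has an open branch (countermodel exists).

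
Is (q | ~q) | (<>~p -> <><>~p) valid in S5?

Yes, valid

Tableau for the negation ~((q | ~q) | (<>~p -> <><>~p)):
1. ~((q | ~q) | (<>~p -> <><>~p)), u
2. ~(q | ~q), u
3. ~(<>~p -> <><>~p), u
4. ~q, u
5. q, u
Accessibility: uRu
Branch closes: q and ~q both at u.
All branches of the negation close; one closing branch shown above.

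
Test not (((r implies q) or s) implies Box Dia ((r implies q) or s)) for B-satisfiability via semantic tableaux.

1. not (((r implies q) or s) implies Box Dia ((r implies q) or s)), u
2. (r implies q) or s, u
3. not Box Dia ((r implies q) or s), u
4. r implies q, u
5. q, u
6. not Dia ((r implies q) or s), v
7. not ((r implies q) or s), u
8. not (r implies q), u
9. not s, u
10. r, u
11. not q, u
Accessibility: uRu, uRv, vRu, vRv
Branch closes: q and not q both at u.
Every branch closes; the branch above is one of them.

Unsatisfiable (every branch closes)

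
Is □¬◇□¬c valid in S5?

Not valid

Tableau for the negation ¬□¬◇□¬c:
1. ¬□¬◇□¬c, u
2. ◇□¬c, v   [¬□-rule on 1: fresh world v, uRv]
3. □¬c, w   [◇-rule on 2: fresh world w, vRw]
4. ¬c, u   [□-rule on 3 via wRu]
5. ¬c, v   [□-rule on 3 via wRv]
6. ¬c, w   [□-rule on 3 via wRw]
Accessibility: uRu, uRv, uRw, vRu, vRv, vRw, wRu, wRv, wRw
The negation has an open branch (countermodel exists).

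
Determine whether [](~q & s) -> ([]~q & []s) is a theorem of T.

Tableau for the negation ~([](~q & s) -> ([]~q & []s)):
1. ~([](~q & s) -> ([]~q & []s)), 0
2. [](~q & s), 0
3. ~([]~q & []s), 0
4. ~q & s, 0
5. ~q, 0
6. s, 0
7. ~[]s, 0
8. ~s, 1
9. ~q & s, 1
10. ~q, 1
11. s, 1
Accessibility: 0R0, 0R1, 1R1
Branch closes: s and ~s both at 1.
Every branch of the negation's tableau closes; the branch above is one of them.

Valid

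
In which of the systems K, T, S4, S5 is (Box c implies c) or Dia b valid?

T, S4, S5

K-tableau for the negation not ((Box c implies c) or Dia b):
1. not ((Box c implies c) or Dia b), u
2. not (Box c implies c), u
3. not Dia b, u
4. Box c, u
5. not c, u
Complete open branch: countermodel on a K-frame, so not valid in K.
T-tableau for the negation not ((Box c implies c) or Dia b):
1. not ((Box c implies c) or Dia b), u
2. not (Box c implies c), u
3. not Dia b, u
4. Box c, u
5. not c, u
6. not b, u
7. c, u
Accessibility: uRu
Branch closes: c and not c both at u.
Every branch closes (one shown): valid in T, hence also in S4, S5 (every theorem of T is a theorem of S4 and S5).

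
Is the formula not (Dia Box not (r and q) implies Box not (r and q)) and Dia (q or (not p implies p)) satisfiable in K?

1. not (Dia Box not (r and q) implies Box not (r and q)) and Dia (q or (not p implies p)), w0
2. not (Dia Box not (r and q) implies Box not (r and q)), w0
3. Dia (q or (not p implies p)), w0
4. Dia Box not (r and q), w0
5. not Box not (r and q), w0
6. q or (not p implies p), w1
7. not p implies p, w1
8. p, w1
9. Box not (r and q), w2
10. r and q, w3
11. r, w3
12. q, w3
Accessibility: w0Rw1, w0Rw2, w0Rw3

Satisfiable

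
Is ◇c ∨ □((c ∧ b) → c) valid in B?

Tableau for the negation ¬(◇c ∨ □((c ∧ b) → c)):
1. ¬(◇c ∨ □((c ∧ b) → c)), w0
2. ¬◇c, w0
3. ¬□((c ∧ b) → c), w0
4. ¬c, w0
5. ¬((c ∧ b) → c), w1
6. c ∧ b, w1
7. ¬c, w1
8. c, w1
9. b, w1
Accessibility: w0Rw0, w0Rw1, w1Rw0, w1Rw1
Branch closes: c and ¬c both at w1.
Every branch of the negation's tableau closes; the branch above is one of them.

Valid in B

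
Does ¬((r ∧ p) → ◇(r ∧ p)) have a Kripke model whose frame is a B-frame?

1. ¬((r ∧ p) → ◇(r ∧ p)), 0
2. r ∧ p, 0   [¬→-rule on 1]
3. ¬◇(r ∧ p), 0   [¬→-rule on 1]
4. r, 0   [∧-rule on 2]
5. p, 0   [∧-rule on 2]
6. ¬(r ∧ p), 0   [¬◇-rule on 3 via 0R0]
7. ¬p, 0   [¬∧-rule on 6 (branches; this branch)]
Accessibility: 0R0
Branch closes: p and ¬p both at 0.
All branches of the tableau close; one closing branch shown above.

No, unsatisfiable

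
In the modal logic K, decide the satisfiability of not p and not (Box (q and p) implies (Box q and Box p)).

Unsatisfiable (every branch closes)

1. not p and not (Box (q and p) implies (Box q and Box p)), w0
2. not p, w0
3. not (Box (q and p) implies (Box q and Box p)), w0
4. Box (q and p), w0
5. not (Box q and Box p), w0
6. not Box p, w0
7. not p, w1
8. q and p, w1
9. q, w1
10. p, w1
Accessibility: w0Rw1
Branch closes: p and not p both at w1.
Every branch closes; the branch above is one of them.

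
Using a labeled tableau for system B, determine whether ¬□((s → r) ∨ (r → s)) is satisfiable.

1. ¬□((s → r) ∨ (r → s)), u
2. ¬((s → r) ∨ (r → s)), v
3. ¬(s → r), v
4. ¬(r → s), v
5. s, v
6. ¬r, v
7. r, v
8. ¬s, v
Accessibility: uRu, uRv, vRu, vRv
Branch closes: r and ¬r both at v.
(One branch shown.) All branches close.

Unsatisfiable (every branch closes)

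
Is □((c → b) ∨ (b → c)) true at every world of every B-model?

Yes, valid

Tableau for the negation ¬□((c → b) ∨ (b → c)):
1. ¬□((c → b) ∨ (b → c)), u
2. ¬((c → b) ∨ (b → c)), v   [¬□-rule on 1: fresh world v, uRv]
3. ¬(c → b), v   [¬∨-rule on 2]
4. ¬(b → c), v   [¬∨-rule on 2]
5. c, v   [¬→-rule on 3]
6. ¬b, v   [¬→-rule on 3]
7. b, v   [¬→-rule on 4]
8. ¬c, v   [¬→-rule on 4]
Accessibility: uRu, uRv, vRu, vRv
Branch closes: b and ¬b both at v.
Every branch of the negation's tableau closes; the branch above is one of them.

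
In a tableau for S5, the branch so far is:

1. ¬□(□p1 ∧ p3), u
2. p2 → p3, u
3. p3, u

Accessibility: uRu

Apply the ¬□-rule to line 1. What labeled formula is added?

a fresh world v with uRv, and ¬(□p1 ∧ p3) at v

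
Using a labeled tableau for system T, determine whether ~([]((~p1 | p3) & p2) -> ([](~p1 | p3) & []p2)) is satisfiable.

No, unsatisfiable

1. ~([]((~p1 | p3) & p2) -> ([](~p1 | p3) & []p2)), 0
2. []((~p1 | p3) & p2), 0
3. ~([](~p1 | p3) & []p2), 0
4. (~p1 | p3) & p2, 0
5. ~p1 | p3, 0
6. p2, 0
7. ~[](~p1 | p3), 0
8. p3, 0
9. ~(~p1 | p3), 1
10. p1, 1
11. ~p3, 1
12. (~p1 | p3) & p2, 1
13. ~p1 | p3, 1
14. p2, 1
15. p3, 1
Accessibility: 0R0, 0R1, 1R1
Branch closes: p3 and ~p3 both at 1.
Every branch closes; the branch above is one of them.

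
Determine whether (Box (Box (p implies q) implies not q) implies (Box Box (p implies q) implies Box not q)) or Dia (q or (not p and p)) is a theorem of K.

Tableau for the negation not ((Box (Box (p implies q) implies not q) implies (Box Box (p implies q) implies Box not q)) or Dia (q or (not p and p))):
1. not ((Box (Box (p implies q) implies not q) implies (Box Box (p implies q) implies Box not q)) or Dia (q or (not p and p))), 0
2. not (Box (Box (p implies q) implies not q) implies (Box Box (p implies q) implies Box not q)), 0
3. not Dia (q or (not p and p)), 0
4. Box (Box (p implies q) implies not q), 0
5. not (Box Box (p implies q) implies Box not q), 0
6. Box Box (p implies q), 0
7. not Box not q, 0
8. q, 1
9. not (q or (not p and p)), 1
10. not q, 1
11. not (not p and p), 1
Accessibility: 0R1
Branch closes: q and not q both at 1.
All branches of the negation close; one closing branch shown above.

Valid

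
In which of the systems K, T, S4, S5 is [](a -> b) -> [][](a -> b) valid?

S4, S5

T-tableau for the negation ~([](a -> b) -> [][](a -> b)):
1. ~([](a -> b) -> [][](a -> b)), w0
2. [](a -> b), w0
3. ~[][](a -> b), w0
4. a -> b, w0
5. b, w0
6. ~[](a -> b), w1
7. a -> b, w1
8. b, w1
9. ~(a -> b), w2
10. a, w2
11. ~b, w2
Accessibility: w0Rw0, w0Rw1, w1Rw1, w1Rw2, w2Rw2
Complete open branch: countermodel on a T-frame, so not valid in T, nor in K (the same frame is also a K-frame).
S4-tableau for the negation ~([](a -> b) -> [][](a -> b)):
1. ~([](a -> b) -> [][](a -> b)), w0
2. [](a -> b), w0
3. ~[][](a -> b), w0
4. a -> b, w0
5. b, w0
6. ~[](a -> b), w1
7. a -> b, w1
8. b, w1
9. ~(a -> b), w2
10. a, w2
11. ~b, w2
12. a -> b, w2
13. b, w2
Accessibility: w0Rw0, w0Rw1, w0Rw2, w1Rw1, w1Rw2, w2Rw2
Branch closes: b and ~b both at w2.
Every branch closes (one shown): valid in S4, hence also in S5 (every theorem of S4 is a theorem of S5).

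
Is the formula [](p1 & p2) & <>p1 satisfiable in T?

Satisfiable (open branch found)

1. [](p1 & p2) & <>p1, w0
2. [](p1 & p2), w0
3. <>p1, w0
4. p1 & p2, w0
5. p1, w0
6. p2, w0
7. p1, w1
8. p1 & p2, w1
9. p2, w1
Accessibility: w0Rw0, w0Rw1, w1Rw1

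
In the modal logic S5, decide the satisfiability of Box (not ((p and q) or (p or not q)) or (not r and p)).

1. Box (not ((p and q) or (p or not q)) or (not r and p)), w0
2. not ((p and q) or (p or not q)) or (not r and p), w0
3. not r and p, w0
4. not r, w0
5. p, w0
Accessibility: w0Rw0

Satisfiable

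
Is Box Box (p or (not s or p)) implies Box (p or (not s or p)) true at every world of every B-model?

Valid in B

Tableau for the negation not (Box Box (p or (not s or p)) implies Box (p or (not s or p))):
1. not (Box Box (p or (not s or p)) implies Box (p or (not s or p))), 0
2. Box Box (p or (not s or p)), 0
3. not Box (p or (not s or p)), 0
4. Box (p or (not s or p)), 0
5. p or (not s or p), 0
6. not s or p, 0
7. p, 0
8. not (p or (not s or p)), 1
9. not p, 1
10. not (not s or p), 1
11. s, 1
12. Box (p or (not s or p)), 1
13. p or (not s or p), 1
14. not s or p, 1
15. p, 1
Accessibility: 0R0, 0R1, 1R0, 1R1
Branch closes: p and not p both at 1.
Every branch of the negation's tableau closes; the branch above is one of them.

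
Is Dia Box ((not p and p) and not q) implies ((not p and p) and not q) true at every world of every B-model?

Yes, valid

Tableau for the negation not (Dia Box ((not p and p) and not q) implies ((not p and p) and not q)):
1. not (Dia Box ((not p and p) and not q) implies ((not p and p) and not q)), u
2. Dia Box ((not p and p) and not q), u
3. not ((not p and p) and not q), u
4. not (not p and p), u
5. not p, u
6. Box ((not p and p) and not q), v
7. (not p and p) and not q, u
8. not p and p, u
9. not q, u
10. p, u
Accessibility: uRu, uRv, vRu, vRv
Branch closes: p and not p both at u.
All branches of the negation close; one closing branch shown above.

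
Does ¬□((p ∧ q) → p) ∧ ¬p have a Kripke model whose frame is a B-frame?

Unsatisfiable

1. ¬□((p ∧ q) → p) ∧ ¬p, w0
2. ¬□((p ∧ q) → p), w0   [∧-rule on 1]
3. ¬p, w0   [∧-rule on 1]
4. ¬((p ∧ q) → p), w1   [¬□-rule on 2: fresh world w1, w0Rw1]
5. p ∧ q, w1   [¬→-rule on 4]
6. ¬p, w1   [¬→-rule on 4]
7. p, w1   [∧-rule on 5]
8. q, w1   [∧-rule on 5]
Accessibility: w0Rw0, w0Rw1, w1Rw0, w1Rw1
Branch closes: p and ¬p both at w1.
Every branch closes; the branch above is one of them.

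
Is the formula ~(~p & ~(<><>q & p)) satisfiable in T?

Yes, satisfiable

1. ~(~p & ~(<><>q & p)), 0
2. <><>q & p, 0   [~&-rule on 1 (branches; this branch)]
3. <><>q, 0   [&-rule on 2]
4. p, 0   [&-rule on 2]
5. <>q, 1   [<>-rule on 3: fresh world 1, 0R1]
6. q, 2   [<>-rule on 5: fresh world 2, 1R2]
Accessibility: 0R0, 0R1, 1R1, 1R2, 2R2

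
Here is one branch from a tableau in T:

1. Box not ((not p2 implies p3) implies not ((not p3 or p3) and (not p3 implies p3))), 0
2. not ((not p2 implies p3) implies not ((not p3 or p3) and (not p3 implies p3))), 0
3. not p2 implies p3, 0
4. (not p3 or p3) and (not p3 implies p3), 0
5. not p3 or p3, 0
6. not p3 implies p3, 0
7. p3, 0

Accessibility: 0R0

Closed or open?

There is no literal clash: for every atom and world, at most one sign appears.

Not closed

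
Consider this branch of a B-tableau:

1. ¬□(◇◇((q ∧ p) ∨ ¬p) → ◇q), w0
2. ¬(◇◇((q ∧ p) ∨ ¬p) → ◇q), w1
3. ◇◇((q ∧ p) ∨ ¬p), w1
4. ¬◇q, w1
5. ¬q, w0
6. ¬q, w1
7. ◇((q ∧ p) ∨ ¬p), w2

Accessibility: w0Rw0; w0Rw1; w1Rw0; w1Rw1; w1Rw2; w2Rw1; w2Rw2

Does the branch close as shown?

Not closed

No atom appears with both signs at the same world.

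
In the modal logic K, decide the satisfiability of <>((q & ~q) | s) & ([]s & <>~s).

No, unsatisfiable

1. <>((q & ~q) | s) & ([]s & <>~s), 0
2. <>((q & ~q) | s), 0
3. []s & <>~s, 0
4. []s, 0
5. <>~s, 0
6. (q & ~q) | s, 1
7. s, 1
8. ~s, 2
9. s, 2
Accessibility: 0R1, 0R2
Branch closes: s and ~s both at 2.
All branches of the tableau close; one closing branch shown above.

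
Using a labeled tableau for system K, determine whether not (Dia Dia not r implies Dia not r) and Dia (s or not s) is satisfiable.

Satisfiable (open branch found)

1. not (Dia Dia not r implies Dia not r) and Dia (s or not s), 0
2. not (Dia Dia not r implies Dia not r), 0
3. Dia (s or not s), 0
4. Dia Dia not r, 0
5. not Dia not r, 0
6. s or not s, 1
7. r, 1
8. not s, 1
9. Dia not r, 2
10. r, 2
11. not r, 3
Accessibility: 0R1, 0R2, 2R3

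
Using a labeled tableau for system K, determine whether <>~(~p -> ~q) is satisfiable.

1. <>~(~p -> ~q), w0
2. ~(~p -> ~q), w1
3. ~p, w1
4. q, w1
Accessibility: w0Rw1

Satisfiable (open branch found)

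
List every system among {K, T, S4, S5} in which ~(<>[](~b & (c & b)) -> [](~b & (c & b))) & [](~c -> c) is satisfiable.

T-tableau for the formula:
1. ~(<>[](~b & (c & b)) -> [](~b & (c & b))) & [](~c -> c), w0
2. ~(<>[](~b & (c & b)) -> [](~b & (c & b))), w0   [&-rule on 1]
3. [](~c -> c), w0   [&-rule on 1]
4. <>[](~b & (c & b)), w0   [~->-rule on 2]
5. ~[](~b & (c & b)), w0   [~->-rule on 2]
6. ~c -> c, w0   [[]-rule on 3 via w0Rw0]
7. c, w0   [->-rule on 6 (branches; this branch)]
8. [](~b & (c & b)), w1   [<>-rule on 4: fresh world w1, w0Rw1]
9. ~c -> c, w1   [[]-rule on 3 via w0Rw1]
10. ~b & (c & b), w1   [[]-rule on 8 via w1Rw1]
11. ~b, w1   [&-rule on 10]
12. c & b, w1   [&-rule on 10]
13. c, w1   [&-rule on 12]
14. b, w1   [&-rule on 12]
Accessibility: w0Rw0, w0Rw1, w1Rw1
Branch closes: b and ~b both at w1.
Every branch closes (one shown): unsatisfiable in T, hence also in S4, S5 (every S4/S5-frame is a T-frame).
K-tableau for the formula:
1. ~(<>[](~b & (c & b)) -> [](~b & (c & b))) & [](~c -> c), w0
2. ~(<>[](~b & (c & b)) -> [](~b & (c & b))), w0   [&-rule on 1]
3. [](~c -> c), w0   [&-rule on 1]
4. <>[](~b & (c & b)), w0   [~->-rule on 2]
5. ~[](~b & (c & b)), w0   [~->-rule on 2]
6. [](~b & (c & b)), w1   [<>-rule on 4: fresh world w1, w0Rw1]
7. ~c -> c, w1   [[]-rule on 3 via w0Rw1]
8. c, w1   [->-rule on 7 (branches; this branch)]
9. ~(~b & (c & b)), w2   [~[]-rule on 5: fresh world w2, w0Rw2]
10. ~c -> c, w2   [[]-rule on 3 via w0Rw2]
11. ~(c & b), w2   [~&-rule on 9 (branches; this branch)]
12. c, w2   [->-rule on 10 (branches; this branch)]
13. ~b, w2   [~&-rule on 11 (branches; this branch)]
Accessibility: w0Rw1, w0Rw2
Complete open branch: satisfiable in K.

K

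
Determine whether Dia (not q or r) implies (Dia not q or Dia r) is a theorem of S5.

Valid

Tableau for the negation not (Dia (not q or r) implies (Dia not q or Dia r)):
1. not (Dia (not q or r) implies (Dia not q or Dia r)), 0
2. Dia (not q or r), 0
3. not (Dia not q or Dia r), 0
4. not Dia not q, 0
5. not Dia r, 0
6. q, 0
7. not r, 0
8. not q or r, 1
9. q, 1
10. not r, 1
11. r, 1
Accessibility: 0R0, 0R1, 1R0, 1R1
Branch closes: r and not r both at 1.
Every branch of the negation's tableau closes; the branch above is one of them.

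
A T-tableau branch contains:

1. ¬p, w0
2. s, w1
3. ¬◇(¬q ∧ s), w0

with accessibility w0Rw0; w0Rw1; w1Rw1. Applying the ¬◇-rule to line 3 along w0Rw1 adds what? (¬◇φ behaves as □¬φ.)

¬(¬q ∧ s), w1

¬◇φ behaves as □¬φ: propagate the negated body to each accessible world.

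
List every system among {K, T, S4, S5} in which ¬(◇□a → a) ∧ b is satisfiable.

S5-tableau for the formula:
1. ¬(◇□a → a) ∧ b, u
2. ¬(◇□a → a), u
3. b, u
4. ◇□a, u
5. ¬a, u
6. □a, v
7. a, u
Accessibility: uRu, uRv, vRu, vRv
Branch closes: a and ¬a both at u.
Every branch closes (one shown): unsatisfiable in S5.
S4-tableau for the formula:
1. ¬(◇□a → a) ∧ b, u
2. ¬(◇□a → a), u
3. b, u
4. ◇□a, u
5. ¬a, u
6. □a, v
7. a, v
Accessibility: uRu, uRv, vRv
Complete open branch: satisfiable in S4, hence also in K, T (this S4-model is also a K-model and a T-model).

K, T, S4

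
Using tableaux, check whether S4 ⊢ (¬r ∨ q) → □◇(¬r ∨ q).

Not valid

Tableau for the negation ¬((¬r ∨ q) → □◇(¬r ∨ q)):
1. ¬((¬r ∨ q) → □◇(¬r ∨ q)), u
2. ¬r ∨ q, u
3. ¬□◇(¬r ∨ q), u
4. q, u
5. ¬◇(¬r ∨ q), v
6. ¬(¬r ∨ q), v
7. r, v
8. ¬q, v
Accessibility: uRu, uRv, vRv
The negation has an open branch (countermodel exists).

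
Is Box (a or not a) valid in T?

Valid in T

Tableau for the negation not Box (a or not a):
1. not Box (a or not a), 0
2. not (a or not a), 1
3. not a, 1
4. a, 1
Accessibility: 0R0, 0R1, 1R1
Branch closes: a and not a both at 1.
Every branch of the negation's tableau closes; the branch above is one of them.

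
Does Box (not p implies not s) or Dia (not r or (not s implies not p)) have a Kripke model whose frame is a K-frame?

Yes, satisfiable

1. Box (not p implies not s) or Dia (not r or (not s implies not p)), u
2. Dia (not r or (not s implies not p)), u
3. not r or (not s implies not p), v
4. not s implies not p, v
5. not p, v
Accessibility: uRv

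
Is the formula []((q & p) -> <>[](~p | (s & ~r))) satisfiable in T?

Satisfiable (open branch found)

1. []((q & p) -> <>[](~p | (s & ~r))), u
2. (q & p) -> <>[](~p | (s & ~r)), u
3. <>[](~p | (s & ~r)), u
4. [](~p | (s & ~r)), v
5. (q & p) -> <>[](~p | (s & ~r)), v
6. ~p | (s & ~r), v
7. <>[](~p | (s & ~r)), v
8. s & ~r, v
9. s, v
10. ~r, v
11. [](~p | (s & ~r)), w
12. ~p | (s & ~r), w
13. s & ~r, w
14. s, w
15. ~r, w
Accessibility: uRu, uRv, vRv, vRw, wRw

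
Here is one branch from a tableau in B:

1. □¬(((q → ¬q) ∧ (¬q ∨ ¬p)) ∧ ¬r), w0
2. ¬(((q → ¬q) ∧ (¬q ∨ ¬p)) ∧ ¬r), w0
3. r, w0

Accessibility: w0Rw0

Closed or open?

No world carries both an atom and its negation.

Not closed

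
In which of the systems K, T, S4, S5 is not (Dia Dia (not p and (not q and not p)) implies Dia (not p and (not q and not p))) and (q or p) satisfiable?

K, T

T-tableau for the formula:
1. not (Dia Dia (not p and (not q and not p)) implies Dia (not p and (not q and not p))) and (q or p), 0
2. not (Dia Dia (not p and (not q and not p)) implies Dia (not p and (not q and not p))), 0
3. q or p, 0
4. Dia Dia (not p and (not q and not p)), 0
5. not Dia (not p and (not q and not p)), 0
6. not (not p and (not q and not p)), 0
7. p, 0
8. not (not q and not p), 0
9. Dia (not p and (not q and not p)), 1
10. not (not p and (not q and not p)), 1
11. not (not q and not p), 1
12. p, 1
13. not p and (not q and not p), 2
14. not p, 2
15. not q and not p, 2
16. not q, 2
Accessibility: 0R0, 0R1, 1R1, 1R2, 2R2
Complete open branch: satisfiable in T, hence also in K (this T-model is also a K-model).
S4-tableau for the formula:
1. not (Dia Dia (not p and (not q and not p)) implies Dia (not p and (not q and not p))) and (q or p), 0
2. not (Dia Dia (not p and (not q and not p)) implies Dia (not p and (not q and not p))), 0
3. q or p, 0
4. Dia Dia (not p and (not q and not p)), 0
5. not Dia (not p and (not q and not p)), 0
6. not (not p and (not q and not p)), 0
7. p, 0
8. not (not q and not p), 0
9. Dia (not p and (not q and not p)), 1
10. not (not p and (not q and not p)), 1
11. not (not q and not p), 1
12. p, 1
13. not p and (not q and not p), 2
14. not p, 2
15. not q and not p, 2
16. not q, 2
17. not (not p and (not q and not p)), 2
18. not (not q and not p), 2
19. p, 2
Accessibility: 0R0, 0R1, 0R2, 1R1, 1R2, 2R2
Branch closes: p and not p both at 2.
Every branch closes (one shown): unsatisfiable in S4, hence also in S5 (every S5-frame is an S4-frame).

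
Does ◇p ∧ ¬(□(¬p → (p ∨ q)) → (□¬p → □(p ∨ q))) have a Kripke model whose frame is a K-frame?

1. ◇p ∧ ¬(□(¬p → (p ∨ q)) → (□¬p → □(p ∨ q))), u
2. ◇p, u
3. ¬(□(¬p → (p ∨ q)) → (□¬p → □(p ∨ q))), u
4. □(¬p → (p ∨ q)), u
5. ¬(□¬p → □(p ∨ q)), u
6. □¬p, u
7. ¬□(p ∨ q), u
8. p, v
9. ¬p → (p ∨ q), v
10. ¬p, v
Accessibility: uRv
Branch closes: p and ¬p both at v.
All branches of the tableau close; one closing branch shown above.

No, unsatisfiable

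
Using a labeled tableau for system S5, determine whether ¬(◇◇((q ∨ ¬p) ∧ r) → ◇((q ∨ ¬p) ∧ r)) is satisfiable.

1. ¬(◇◇((q ∨ ¬p) ∧ r) → ◇((q ∨ ¬p) ∧ r)), u
2. ◇◇((q ∨ ¬p) ∧ r), u   [¬→-rule on 1]
3. ¬◇((q ∨ ¬p) ∧ r), u   [¬→-rule on 1]
4. ¬((q ∨ ¬p) ∧ r), u   [¬◇-rule on 3 via uRu]
5. ¬(q ∨ ¬p), u   [¬∧-rule on 4 (branches; this branch)]
6. ¬q, u   [¬∨-rule on 5]
7. p, u   [¬∨-rule on 5]
8. ◇((q ∨ ¬p) ∧ r), v   [◇-rule on 2: fresh world v, uRv]
9. ¬((q ∨ ¬p) ∧ r), v   [¬◇-rule on 3 via uRv]
10. ¬(q ∨ ¬p), v   [¬∧-rule on 9 (branches; this branch)]
11. ¬q, v   [¬∨-rule on 10]
12. p, v   [¬∨-rule on 10]
13. (q ∨ ¬p) ∧ r, w   [◇-rule on 8: fresh world w, vRw]
14. q ∨ ¬p, w   [∧-rule on 13]
15. r, w   [∧-rule on 13]
16. ¬((q ∨ ¬p) ∧ r), w   [¬◇-rule on 3 via uRw]
17. ¬p, w   [∨-rule on 14 (branches; this branch)]
18. ¬(q ∨ ¬p), w   [¬∧-rule on 16 (branches; this branch)]
19. ¬q, w   [¬∨-rule on 18]
20. p, w   [¬∨-rule on 18]
Accessibility: uRu, uRv, uRw, vRu, vRv, vRw, wRu, wRv, wRw
Branch closes: p and ¬p both at w.
Every branch closes; the branch above is one of them.

Unsatisfiable (every branch closes)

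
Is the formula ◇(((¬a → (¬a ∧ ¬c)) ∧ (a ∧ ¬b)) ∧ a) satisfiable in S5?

1. ◇(((¬a → (¬a ∧ ¬c)) ∧ (a ∧ ¬b)) ∧ a), u
2. ((¬a → (¬a ∧ ¬c)) ∧ (a ∧ ¬b)) ∧ a, v
3. (¬a → (¬a ∧ ¬c)) ∧ (a ∧ ¬b), v
4. a, v
5. ¬a → (¬a ∧ ¬c), v
6. a ∧ ¬b, v
7. ¬b, v
Accessibility: uRu, uRv, vRu, vRv

Satisfiable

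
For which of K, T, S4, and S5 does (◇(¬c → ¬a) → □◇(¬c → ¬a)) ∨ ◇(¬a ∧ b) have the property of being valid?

S5

S4-tableau for the negation ¬((◇(¬c → ¬a) → □◇(¬c → ¬a)) ∨ ◇(¬a ∧ b)):
1. ¬((◇(¬c → ¬a) → □◇(¬c → ¬a)) ∨ ◇(¬a ∧ b)), w0
2. ¬(◇(¬c → ¬a) → □◇(¬c → ¬a)), w0   [¬∨-rule on 1]
3. ¬◇(¬a ∧ b), w0   [¬∨-rule on 1]
4. ◇(¬c → ¬a), w0   [¬→-rule on 2]
5. ¬□◇(¬c → ¬a), w0   [¬→-rule on 2]
6. ¬(¬a ∧ b), w0   [¬◇-rule on 3 via w0Rw0]
7. ¬b, w0   [¬∧-rule on 6 (branches; this branch)]
8. ¬c → ¬a, w1   [◇-rule on 4: fresh world w1, w0Rw1]
9. ¬(¬a ∧ b), w1   [¬◇-rule on 3 via w0Rw1]
10. ¬a, w1   [→-rule on 8 (branches; this branch)]
11. ¬b, w1   [¬∧-rule on 9 (branches; this branch)]
12. ¬◇(¬c → ¬a), w2   [¬□-rule on 5: fresh world w2, w0Rw2]
13. ¬(¬a ∧ b), w2   [¬◇-rule on 3 via w0Rw2]
14. ¬(¬c → ¬a), w2   [¬◇-rule on 12 via w2Rw2]
15. ¬c, w2   [¬→-rule on 14]
16. a, w2   [¬→-rule on 14]
17. ¬b, w2   [¬∧-rule on 13 (branches; this branch)]
Accessibility: w0Rw0, w0Rw1, w0Rw2, w1Rw1, w2Rw2
Complete open branch: countermodel on an S4-frame, so not valid in S4, nor in K, T (the same frame is also a K-frame and a T-frame).
S5-tableau for the negation ¬((◇(¬c → ¬a) → □◇(¬c → ¬a)) ∨ ◇(¬a ∧ b)):
1. ¬((◇(¬c → ¬a) → □◇(¬c → ¬a)) ∨ ◇(¬a ∧ b)), w0
2. ¬(◇(¬c → ¬a) → □◇(¬c → ¬a)), w0   [¬∨-rule on 1]
3. ¬◇(¬a ∧ b), w0   [¬∨-rule on 1]
4. ◇(¬c → ¬a), w0   [¬→-rule on 2]
5. ¬□◇(¬c → ¬a), w0   [¬→-rule on 2]
6. ¬(¬a ∧ b), w0   [¬◇-rule on 3 via w0Rw0]
7. ¬b, w0   [¬∧-rule on 6 (branches; this branch)]
8. ¬c → ¬a, w1   [◇-rule on 4: fresh world w1, w0Rw1]
9. ¬(¬a ∧ b), w1   [¬◇-rule on 3 via w0Rw1]
10. ¬a, w1   [→-rule on 8 (branches; this branch)]
11. ¬b, w1   [¬∧-rule on 9 (branches; this branch)]
12. ¬◇(¬c → ¬a), w2   [¬□-rule on 5: fresh world w2, w0Rw2]
13. ¬(¬a ∧ b), w2   [¬◇-rule on 3 via w0Rw2]
14. ¬(¬c → ¬a), w0   [¬◇-rule on 12 via w2Rw0]
15. ¬c, w0   [¬→-rule on 14]
16. a, w0   [¬→-rule on 14]
17. ¬(¬c → ¬a), w1   [¬◇-rule on 12 via w2Rw1]
18. ¬c, w1   [¬→-rule on 17]
19. a, w1   [¬→-rule on 17]
Accessibility: w0Rw0, w0Rw1, w0Rw2, w1Rw0, w1Rw1, w1Rw2, w2Rw0, w2Rw1, w2Rw2
Branch closes: a and ¬a both at w1.
Every branch closes (one shown): valid in S5.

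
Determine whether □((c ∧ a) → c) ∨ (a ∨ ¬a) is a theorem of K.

Tableau for the negation ¬(□((c ∧ a) → c) ∨ (a ∨ ¬a)):
1. ¬(□((c ∧ a) → c) ∨ (a ∨ ¬a)), u
2. ¬□((c ∧ a) → c), u   [¬∨-rule on 1]
3. ¬(a ∨ ¬a), u   [¬∨-rule on 1]
4. ¬a, u   [¬∨-rule on 3]
5. a, u   [¬∨-rule on 3]
Branch closes: a and ¬a both at u.
Every branch of the negation's tableau closes; the branch above is one of them.

Valid in K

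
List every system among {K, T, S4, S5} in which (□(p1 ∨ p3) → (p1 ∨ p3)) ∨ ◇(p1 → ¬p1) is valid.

T, S4, S5

T-tableau for the negation ¬((□(p1 ∨ p3) → (p1 ∨ p3)) ∨ ◇(p1 → ¬p1)):
1. ¬((□(p1 ∨ p3) → (p1 ∨ p3)) ∨ ◇(p1 → ¬p1)), u
2. ¬(□(p1 ∨ p3) → (p1 ∨ p3)), u   [¬∨-rule on 1]
3. ¬◇(p1 → ¬p1), u   [¬∨-rule on 1]
4. □(p1 ∨ p3), u   [¬→-rule on 2]
5. ¬(p1 ∨ p3), u   [¬→-rule on 2]
6. ¬p1, u   [¬∨-rule on 5]
7. ¬p3, u   [¬∨-rule on 5]
8. ¬(p1 → ¬p1), u   [¬◇-rule on 3 via uRu]
9. p1, u   [¬→-rule on 8]
Accessibility: uRu
Branch closes: p1 and ¬p1 both at u.
Every branch closes (one shown): valid in T, hence also in S4, S5 (every theorem of T is a theorem of S4 and S5).
K-tableau for the negation ¬((□(p1 ∨ p3) → (p1 ∨ p3)) ∨ ◇(p1 → ¬p1)):
1. ¬((□(p1 ∨ p3) → (p1 ∨ p3)) ∨ ◇(p1 → ¬p1)), u
2. ¬(□(p1 ∨ p3) → (p1 ∨ p3)), u   [¬∨-rule on 1]
3. ¬◇(p1 → ¬p1), u   [¬∨-rule on 1]
4. □(p1 ∨ p3), u   [¬→-rule on 2]
5. ¬(p1 ∨ p3), u   [¬→-rule on 2]
6. ¬p1, u   [¬∨-rule on 5]
7. ¬p3, u   [¬∨-rule on 5]
Complete open branch: countermodel on a K-frame, so not valid in K.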